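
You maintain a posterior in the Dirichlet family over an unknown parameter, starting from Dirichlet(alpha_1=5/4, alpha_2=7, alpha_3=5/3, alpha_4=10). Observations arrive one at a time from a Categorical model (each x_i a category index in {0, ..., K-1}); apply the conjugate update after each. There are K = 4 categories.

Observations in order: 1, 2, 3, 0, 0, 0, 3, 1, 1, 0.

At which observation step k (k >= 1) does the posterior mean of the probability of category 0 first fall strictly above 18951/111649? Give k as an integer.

obs 1: x=1 → posterior Dirichlet(5/4, 8, 5/3, 10)
obs 2: x=2 → posterior Dirichlet(5/4, 8, 8/3, 10)
obs 3: x=3 → posterior Dirichlet(5/4, 8, 8/3, 11)
obs 4: x=0 → posterior Dirichlet(9/4, 8, 8/3, 11)
obs 5: x=0 → posterior Dirichlet(13/4, 8, 8/3, 11)
obs 6: x=0 → posterior Dirichlet(17/4, 8, 8/3, 11)
obs 7: x=3 → posterior Dirichlet(17/4, 8, 8/3, 12)
obs 8: x=1 → posterior Dirichlet(17/4, 9, 8/3, 12)
obs 9: x=1 → posterior Dirichlet(17/4, 10, 8/3, 12)
obs 10: x=0 → posterior Dirichlet(21/4, 10, 8/3, 12)

k = 10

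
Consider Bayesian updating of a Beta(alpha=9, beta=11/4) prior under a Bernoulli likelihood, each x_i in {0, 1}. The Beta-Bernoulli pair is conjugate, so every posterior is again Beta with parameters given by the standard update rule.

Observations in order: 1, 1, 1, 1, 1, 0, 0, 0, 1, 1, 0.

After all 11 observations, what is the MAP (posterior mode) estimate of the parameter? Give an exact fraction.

obs 1: x=1 → posterior Beta(10, 11/4)
obs 2: x=1 → posterior Beta(11, 11/4)
obs 3: x=1 → posterior Beta(12, 11/4)
obs 4: x=1 → posterior Beta(13, 11/4)
obs 5: x=1 → posterior Beta(14, 11/4)
obs 6: x=0 → posterior Beta(14, 15/4)
obs 7: x=0 → posterior Beta(14, 19/4)
obs 8: x=0 → posterior Beta(14, 23/4)
obs 9: x=1 → posterior Beta(15, 23/4)
obs 10: x=1 → posterior Beta(16, 23/4)
obs 11: x=0 → posterior Beta(16, 27/4)

60/83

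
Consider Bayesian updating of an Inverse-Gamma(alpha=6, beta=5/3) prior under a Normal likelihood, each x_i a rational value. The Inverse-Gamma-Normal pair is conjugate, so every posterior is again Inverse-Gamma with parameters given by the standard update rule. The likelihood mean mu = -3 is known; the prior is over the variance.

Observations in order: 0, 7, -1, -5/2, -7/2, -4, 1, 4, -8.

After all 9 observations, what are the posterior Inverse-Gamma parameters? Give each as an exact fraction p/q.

alpha=21/2, beta=1247/12

obs 1: x=0 → posterior Inverse-Gamma(13/2, 37/6)
obs 2: x=7 → posterior Inverse-Gamma(7, 337/6)
obs 3: x=-1 → posterior Inverse-Gamma(15/2, 349/6)
obs 4: x=-5/2 → posterior Inverse-Gamma(8, 1399/24)
obs 5: x=-7/2 → posterior Inverse-Gamma(17/2, 701/12)
obs 6: x=-4 → posterior Inverse-Gamma(9, 707/12)
obs 7: x=1 → posterior Inverse-Gamma(19/2, 803/12)
obs 8: x=4 → posterior Inverse-Gamma(10, 1097/12)
obs 9: x=-8 → posterior Inverse-Gamma(21/2, 1247/12)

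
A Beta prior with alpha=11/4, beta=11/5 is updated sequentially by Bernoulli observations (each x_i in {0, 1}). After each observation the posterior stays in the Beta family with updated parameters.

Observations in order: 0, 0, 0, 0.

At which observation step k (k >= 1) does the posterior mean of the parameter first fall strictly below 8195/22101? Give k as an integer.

k = 3

obs 1: x=0 → posterior Beta(11/4, 16/5)
obs 2: x=0 → posterior Beta(11/4, 21/5)
obs 3: x=0 → posterior Beta(11/4, 26/5)
obs 4: x=0 → posterior Beta(11/4, 31/5)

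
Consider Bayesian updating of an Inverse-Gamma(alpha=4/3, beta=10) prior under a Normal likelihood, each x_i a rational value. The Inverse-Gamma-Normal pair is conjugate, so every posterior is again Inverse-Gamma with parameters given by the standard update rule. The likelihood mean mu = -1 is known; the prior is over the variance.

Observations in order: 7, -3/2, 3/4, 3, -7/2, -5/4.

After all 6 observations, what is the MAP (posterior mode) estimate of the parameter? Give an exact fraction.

2631/256

obs 1: x=7 → posterior Inverse-Gamma(11/6, 42)
obs 2: x=-3/2 → posterior Inverse-Gamma(7/3, 337/8)
obs 3: x=3/4 → posterior Inverse-Gamma(17/6, 1397/32)
obs 4: x=3 → posterior Inverse-Gamma(10/3, 1653/32)
obs 5: x=-7/2 → posterior Inverse-Gamma(23/6, 1753/32)
obs 6: x=-5/4 → posterior Inverse-Gamma(13/3, 877/16)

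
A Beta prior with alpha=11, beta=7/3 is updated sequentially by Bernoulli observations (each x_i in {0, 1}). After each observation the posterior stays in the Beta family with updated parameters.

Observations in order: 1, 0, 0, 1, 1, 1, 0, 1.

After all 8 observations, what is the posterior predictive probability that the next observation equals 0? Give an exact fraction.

1/4

obs 1: x=1 → posterior Beta(12, 7/3)
obs 2: x=0 → posterior Beta(12, 10/3)
obs 3: x=0 → posterior Beta(12, 13/3)
obs 4: x=1 → posterior Beta(13, 13/3)
obs 5: x=1 → posterior Beta(14, 13/3)
obs 6: x=1 → posterior Beta(15, 13/3)
obs 7: x=0 → posterior Beta(15, 16/3)
obs 8: x=1 → posterior Beta(16, 16/3)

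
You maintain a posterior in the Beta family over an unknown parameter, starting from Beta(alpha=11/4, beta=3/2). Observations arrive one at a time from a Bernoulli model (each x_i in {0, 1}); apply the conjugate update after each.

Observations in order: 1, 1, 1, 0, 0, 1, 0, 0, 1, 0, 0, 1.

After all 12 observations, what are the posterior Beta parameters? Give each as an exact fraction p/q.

alpha=35/4, beta=15/2

obs 1: x=1 → posterior Beta(15/4, 3/2)
obs 2: x=1 → posterior Beta(19/4, 3/2)
obs 3: x=1 → posterior Beta(23/4, 3/2)
obs 4: x=0 → posterior Beta(23/4, 5/2)
obs 5: x=0 → posterior Beta(23/4, 7/2)
obs 6: x=1 → posterior Beta(27/4, 7/2)
obs 7: x=0 → posterior Beta(27/4, 9/2)
obs 8: x=0 → posterior Beta(27/4, 11/2)
obs 9: x=1 → posterior Beta(31/4, 11/2)
obs 10: x=0 → posterior Beta(31/4, 13/2)
obs 11: x=0 → posterior Beta(31/4, 15/2)
obs 12: x=1 → posterior Beta(35/4, 15/2)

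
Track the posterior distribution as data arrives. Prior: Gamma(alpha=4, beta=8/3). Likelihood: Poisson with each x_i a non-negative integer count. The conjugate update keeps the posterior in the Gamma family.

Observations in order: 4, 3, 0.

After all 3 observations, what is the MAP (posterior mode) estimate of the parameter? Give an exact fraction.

obs 1: x=4 → posterior Gamma(8, 11/3)
obs 2: x=3 → posterior Gamma(11, 14/3)
obs 3: x=0 → posterior Gamma(11, 17/3)

30/17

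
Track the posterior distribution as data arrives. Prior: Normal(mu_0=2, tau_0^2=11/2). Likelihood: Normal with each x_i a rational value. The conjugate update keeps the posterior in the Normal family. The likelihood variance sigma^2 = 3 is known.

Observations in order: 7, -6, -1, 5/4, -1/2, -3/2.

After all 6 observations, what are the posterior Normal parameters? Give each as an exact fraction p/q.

obs 1: x=7 → posterior Normal(89/17, 33/17)
obs 2: x=-6 → posterior Normal(23/28, 33/28)
obs 3: x=-1 → posterior Normal(4/13, 11/13)
obs 4: x=5/4 → posterior Normal(103/200, 33/50)
obs 5: x=-1/2 → posterior Normal(81/244, 33/61)
obs 6: x=-3/2 → posterior Normal(5/96, 11/24)

mu_0=5/96, tau_0^2=11/24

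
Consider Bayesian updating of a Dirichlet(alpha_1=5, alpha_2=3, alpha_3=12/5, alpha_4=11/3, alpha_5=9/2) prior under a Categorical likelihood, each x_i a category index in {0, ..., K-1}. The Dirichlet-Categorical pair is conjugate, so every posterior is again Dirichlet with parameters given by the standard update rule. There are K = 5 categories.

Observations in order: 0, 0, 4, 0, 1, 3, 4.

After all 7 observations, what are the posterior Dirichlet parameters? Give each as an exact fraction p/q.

alpha_1=8, alpha_2=4, alpha_3=12/5, alpha_4=14/3, alpha_5=13/2

obs 1: x=0 → posterior Dirichlet(6, 3, 12/5, 11/3, 9/2)
obs 2: x=0 → posterior Dirichlet(7, 3, 12/5, 11/3, 9/2)
obs 3: x=4 → posterior Dirichlet(7, 3, 12/5, 11/3, 11/2)
obs 4: x=0 → posterior Dirichlet(8, 3, 12/5, 11/3, 11/2)
obs 5: x=1 → posterior Dirichlet(8, 4, 12/5, 11/3, 11/2)
obs 6: x=3 → posterior Dirichlet(8, 4, 12/5, 14/3, 11/2)
obs 7: x=4 → posterior Dirichlet(8, 4, 12/5, 14/3, 13/2)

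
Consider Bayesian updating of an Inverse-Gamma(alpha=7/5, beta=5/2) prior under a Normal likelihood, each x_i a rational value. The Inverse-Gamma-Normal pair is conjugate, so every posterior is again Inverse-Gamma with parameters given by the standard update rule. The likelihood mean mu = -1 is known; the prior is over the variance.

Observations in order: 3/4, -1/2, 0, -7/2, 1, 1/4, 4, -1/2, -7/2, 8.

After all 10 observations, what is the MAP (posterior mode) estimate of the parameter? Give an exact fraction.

5345/592

obs 1: x=3/4 → posterior Inverse-Gamma(19/10, 129/32)
obs 2: x=-1/2 → posterior Inverse-Gamma(12/5, 133/32)
obs 3: x=0 → posterior Inverse-Gamma(29/10, 149/32)
obs 4: x=-7/2 → posterior Inverse-Gamma(17/5, 249/32)
obs 5: x=1 → posterior Inverse-Gamma(39/10, 313/32)
obs 6: x=1/4 → posterior Inverse-Gamma(22/5, 169/16)
obs 7: x=4 → posterior Inverse-Gamma(49/10, 369/16)
obs 8: x=-1/2 → posterior Inverse-Gamma(27/5, 371/16)
obs 9: x=-7/2 → posterior Inverse-Gamma(59/10, 421/16)
obs 10: x=8 → posterior Inverse-Gamma(32/5, 1069/16)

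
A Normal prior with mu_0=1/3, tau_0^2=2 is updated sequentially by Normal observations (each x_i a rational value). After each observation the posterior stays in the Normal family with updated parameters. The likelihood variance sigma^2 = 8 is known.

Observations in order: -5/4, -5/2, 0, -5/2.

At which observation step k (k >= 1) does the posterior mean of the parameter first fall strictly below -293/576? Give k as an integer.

k = 4

obs 1: x=-5/4 → posterior Normal(1/60, 8/5)
obs 2: x=-5/2 → posterior Normal(-29/72, 4/3)
obs 3: x=0 → posterior Normal(-29/84, 8/7)
obs 4: x=-5/2 → posterior Normal(-59/96, 1)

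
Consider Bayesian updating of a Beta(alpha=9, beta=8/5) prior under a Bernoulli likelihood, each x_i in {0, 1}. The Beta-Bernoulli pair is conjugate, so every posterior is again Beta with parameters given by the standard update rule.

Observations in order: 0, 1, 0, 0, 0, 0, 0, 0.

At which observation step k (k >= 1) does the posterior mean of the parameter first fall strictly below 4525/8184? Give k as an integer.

k = 8

obs 1: x=0 → posterior Beta(9, 13/5)
obs 2: x=1 → posterior Beta(10, 13/5)
obs 3: x=0 → posterior Beta(10, 18/5)
obs 4: x=0 → posterior Beta(10, 23/5)
obs 5: x=0 → posterior Beta(10, 28/5)
obs 6: x=0 → posterior Beta(10, 33/5)
obs 7: x=0 → posterior Beta(10, 38/5)
obs 8: x=0 → posterior Beta(10, 43/5)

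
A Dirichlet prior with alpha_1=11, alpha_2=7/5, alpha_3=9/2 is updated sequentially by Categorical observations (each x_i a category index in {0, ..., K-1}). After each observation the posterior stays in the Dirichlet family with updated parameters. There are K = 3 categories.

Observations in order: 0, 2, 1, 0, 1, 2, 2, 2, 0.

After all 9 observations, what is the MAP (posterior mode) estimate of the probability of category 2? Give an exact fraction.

75/229

obs 1: x=0 → posterior Dirichlet(12, 7/5, 9/2)
obs 2: x=2 → posterior Dirichlet(12, 7/5, 11/2)
obs 3: x=1 → posterior Dirichlet(12, 12/5, 11/2)
obs 4: x=0 → posterior Dirichlet(13, 12/5, 11/2)
obs 5: x=1 → posterior Dirichlet(13, 17/5, 11/2)
obs 6: x=2 → posterior Dirichlet(13, 17/5, 13/2)
obs 7: x=2 → posterior Dirichlet(13, 17/5, 15/2)
obs 8: x=2 → posterior Dirichlet(13, 17/5, 17/2)
obs 9: x=0 → posterior Dirichlet(14, 17/5, 17/2)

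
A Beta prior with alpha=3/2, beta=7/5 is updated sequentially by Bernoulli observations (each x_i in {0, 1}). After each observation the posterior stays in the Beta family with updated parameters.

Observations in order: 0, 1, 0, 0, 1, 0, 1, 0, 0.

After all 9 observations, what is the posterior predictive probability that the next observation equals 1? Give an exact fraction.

45/119

obs 1: x=0 → posterior Beta(3/2, 12/5)
obs 2: x=1 → posterior Beta(5/2, 12/5)
obs 3: x=0 → posterior Beta(5/2, 17/5)
obs 4: x=0 → posterior Beta(5/2, 22/5)
obs 5: x=1 → posterior Beta(7/2, 22/5)
obs 6: x=0 → posterior Beta(7/2, 27/5)
obs 7: x=1 → posterior Beta(9/2, 27/5)
obs 8: x=0 → posterior Beta(9/2, 32/5)
obs 9: x=0 → posterior Beta(9/2, 37/5)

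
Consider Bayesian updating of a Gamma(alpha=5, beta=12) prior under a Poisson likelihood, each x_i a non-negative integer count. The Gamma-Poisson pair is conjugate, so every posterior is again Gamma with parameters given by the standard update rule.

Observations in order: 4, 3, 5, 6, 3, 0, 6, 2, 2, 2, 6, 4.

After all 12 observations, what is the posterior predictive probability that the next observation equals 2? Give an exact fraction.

obs 1: x=4 → posterior Gamma(9, 13)
obs 2: x=3 → posterior Gamma(12, 14)
obs 3: x=5 → posterior Gamma(17, 15)
obs 4: x=6 → posterior Gamma(23, 16)
obs 5: x=3 → posterior Gamma(26, 17)
obs 6: x=0 → posterior Gamma(26, 18)
obs 7: x=6 → posterior Gamma(32, 19)
obs 8: x=2 → posterior Gamma(34, 20)
obs 9: x=2 → posterior Gamma(36, 21)
obs 10: x=2 → posterior Gamma(38, 22)
obs 11: x=6 → posterior Gamma(44, 23)
obs 12: x=4 → posterior Gamma(48, 24)

2091928920001706726414367458110260729775585657548556150235438279294976/7888609052210118054117285652827862296732064351090230047702789306640625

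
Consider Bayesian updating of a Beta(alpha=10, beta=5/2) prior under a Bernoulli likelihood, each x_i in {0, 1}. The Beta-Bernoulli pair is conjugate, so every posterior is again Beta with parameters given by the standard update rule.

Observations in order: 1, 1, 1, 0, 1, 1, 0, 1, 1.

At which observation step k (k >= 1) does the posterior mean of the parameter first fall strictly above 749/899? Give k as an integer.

k = 3

obs 1: x=1 → posterior Beta(11, 5/2)
obs 2: x=1 → posterior Beta(12, 5/2)
obs 3: x=1 → posterior Beta(13, 5/2)
obs 4: x=0 → posterior Beta(13, 7/2)
obs 5: x=1 → posterior Beta(14, 7/2)
obs 6: x=1 → posterior Beta(15, 7/2)
obs 7: x=0 → posterior Beta(15, 9/2)
obs 8: x=1 → posterior Beta(16, 9/2)
obs 9: x=1 → posterior Beta(17, 9/2)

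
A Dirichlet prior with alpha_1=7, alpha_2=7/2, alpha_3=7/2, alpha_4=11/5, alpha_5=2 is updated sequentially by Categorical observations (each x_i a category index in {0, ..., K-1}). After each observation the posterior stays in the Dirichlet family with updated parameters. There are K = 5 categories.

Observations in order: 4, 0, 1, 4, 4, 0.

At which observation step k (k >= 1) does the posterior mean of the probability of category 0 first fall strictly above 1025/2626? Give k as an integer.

obs 1: x=4 → posterior Dirichlet(7, 7/2, 7/2, 11/5, 3)
obs 2: x=0 → posterior Dirichlet(8, 7/2, 7/2, 11/5, 3)
obs 3: x=1 → posterior Dirichlet(8, 9/2, 7/2, 11/5, 3)
obs 4: x=4 → posterior Dirichlet(8, 9/2, 7/2, 11/5, 4)
obs 5: x=4 → posterior Dirichlet(8, 9/2, 7/2, 11/5, 5)
obs 6: x=0 → posterior Dirichlet(9, 9/2, 7/2, 11/5, 5)

k = 2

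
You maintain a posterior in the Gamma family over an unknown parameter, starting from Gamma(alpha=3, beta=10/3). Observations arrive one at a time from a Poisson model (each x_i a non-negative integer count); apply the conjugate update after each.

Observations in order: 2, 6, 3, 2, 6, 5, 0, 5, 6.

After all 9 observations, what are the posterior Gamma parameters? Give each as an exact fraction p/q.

obs 1: x=2 → posterior Gamma(5, 13/3)
obs 2: x=6 → posterior Gamma(11, 16/3)
obs 3: x=3 → posterior Gamma(14, 19/3)
obs 4: x=2 → posterior Gamma(16, 22/3)
obs 5: x=6 → posterior Gamma(22, 25/3)
obs 6: x=5 → posterior Gamma(27, 28/3)
obs 7: x=0 → posterior Gamma(27, 31/3)
obs 8: x=5 → posterior Gamma(32, 34/3)
obs 9: x=6 → posterior Gamma(38, 37/3)

alpha=38, beta=37/3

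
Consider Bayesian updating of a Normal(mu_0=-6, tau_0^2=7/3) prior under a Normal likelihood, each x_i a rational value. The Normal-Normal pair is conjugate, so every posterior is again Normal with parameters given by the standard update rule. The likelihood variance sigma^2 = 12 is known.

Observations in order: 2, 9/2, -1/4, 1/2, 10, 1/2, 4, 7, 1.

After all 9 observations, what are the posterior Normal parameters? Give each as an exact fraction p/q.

obs 1: x=2 → posterior Normal(-202/43, 84/43)
obs 2: x=9/2 → posterior Normal(-341/100, 42/25)
obs 3: x=-1/4 → posterior Normal(-689/228, 28/19)
obs 4: x=1/2 → posterior Normal(-675/256, 21/16)
obs 5: x=10 → posterior Normal(-395/284, 84/71)
obs 6: x=1/2 → posterior Normal(-127/104, 14/13)
obs 7: x=4 → posterior Normal(-269/340, 84/85)
obs 8: x=7 → posterior Normal(-73/368, 21/23)
obs 9: x=1 → posterior Normal(-5/44, 28/33)

mu_0=-5/44, tau_0^2=28/33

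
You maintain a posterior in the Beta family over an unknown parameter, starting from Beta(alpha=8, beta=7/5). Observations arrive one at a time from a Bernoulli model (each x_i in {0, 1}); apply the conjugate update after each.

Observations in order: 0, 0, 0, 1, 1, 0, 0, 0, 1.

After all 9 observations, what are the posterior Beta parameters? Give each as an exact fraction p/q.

alpha=11, beta=37/5

obs 1: x=0 → posterior Beta(8, 12/5)
obs 2: x=0 → posterior Beta(8, 17/5)
obs 3: x=0 → posterior Beta(8, 22/5)
obs 4: x=1 → posterior Beta(9, 22/5)
obs 5: x=1 → posterior Beta(10, 22/5)
obs 6: x=0 → posterior Beta(10, 27/5)
obs 7: x=0 → posterior Beta(10, 32/5)
obs 8: x=0 → posterior Beta(10, 37/5)
obs 9: x=1 → posterior Beta(11, 37/5)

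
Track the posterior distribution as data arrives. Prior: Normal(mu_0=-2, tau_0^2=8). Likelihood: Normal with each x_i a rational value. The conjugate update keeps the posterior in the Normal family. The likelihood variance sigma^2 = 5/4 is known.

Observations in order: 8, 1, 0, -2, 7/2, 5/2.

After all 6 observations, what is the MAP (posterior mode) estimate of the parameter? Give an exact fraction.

406/197

obs 1: x=8 → posterior Normal(246/37, 40/37)
obs 2: x=1 → posterior Normal(278/69, 40/69)
obs 3: x=0 → posterior Normal(278/101, 40/101)
obs 4: x=-2 → posterior Normal(214/133, 40/133)
obs 5: x=7/2 → posterior Normal(326/165, 8/33)
obs 6: x=5/2 → posterior Normal(406/197, 40/197)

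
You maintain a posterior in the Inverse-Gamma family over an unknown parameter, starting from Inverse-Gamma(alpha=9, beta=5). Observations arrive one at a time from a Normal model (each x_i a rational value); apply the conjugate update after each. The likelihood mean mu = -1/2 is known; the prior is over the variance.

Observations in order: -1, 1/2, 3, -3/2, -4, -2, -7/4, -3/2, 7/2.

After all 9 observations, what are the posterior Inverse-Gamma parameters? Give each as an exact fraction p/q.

alpha=27/2, beta=921/32

obs 1: x=-1 → posterior Inverse-Gamma(19/2, 41/8)
obs 2: x=1/2 → posterior Inverse-Gamma(10, 45/8)
obs 3: x=3 → posterior Inverse-Gamma(21/2, 47/4)
obs 4: x=-3/2 → posterior Inverse-Gamma(11, 49/4)
obs 5: x=-4 → posterior Inverse-Gamma(23/2, 147/8)
obs 6: x=-2 → posterior Inverse-Gamma(12, 39/2)
obs 7: x=-7/4 → posterior Inverse-Gamma(25/2, 649/32)
obs 8: x=-3/2 → posterior Inverse-Gamma(13, 665/32)
obs 9: x=7/2 → posterior Inverse-Gamma(27/2, 921/32)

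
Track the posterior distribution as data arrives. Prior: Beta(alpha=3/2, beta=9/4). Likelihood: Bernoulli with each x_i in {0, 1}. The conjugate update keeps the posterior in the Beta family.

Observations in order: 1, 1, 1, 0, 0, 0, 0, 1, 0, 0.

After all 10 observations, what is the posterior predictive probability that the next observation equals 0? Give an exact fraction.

obs 1: x=1 → posterior Beta(5/2, 9/4)
obs 2: x=1 → posterior Beta(7/2, 9/4)
obs 3: x=1 → posterior Beta(9/2, 9/4)
obs 4: x=0 → posterior Beta(9/2, 13/4)
obs 5: x=0 → posterior Beta(9/2, 17/4)
obs 6: x=0 → posterior Beta(9/2, 21/4)
obs 7: x=0 → posterior Beta(9/2, 25/4)
obs 8: x=1 → posterior Beta(11/2, 25/4)
obs 9: x=0 → posterior Beta(11/2, 29/4)
obs 10: x=0 → posterior Beta(11/2, 33/4)

3/5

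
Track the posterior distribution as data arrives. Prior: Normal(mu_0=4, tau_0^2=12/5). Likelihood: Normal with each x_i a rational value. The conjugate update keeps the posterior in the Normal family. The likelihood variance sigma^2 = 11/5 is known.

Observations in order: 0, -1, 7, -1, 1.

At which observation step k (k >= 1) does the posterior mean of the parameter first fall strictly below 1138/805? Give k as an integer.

k = 2

obs 1: x=0 → posterior Normal(44/23, 132/115)
obs 2: x=-1 → posterior Normal(32/35, 132/175)
obs 3: x=7 → posterior Normal(116/47, 132/235)
obs 4: x=-1 → posterior Normal(104/59, 132/295)
obs 5: x=1 → posterior Normal(116/71, 132/355)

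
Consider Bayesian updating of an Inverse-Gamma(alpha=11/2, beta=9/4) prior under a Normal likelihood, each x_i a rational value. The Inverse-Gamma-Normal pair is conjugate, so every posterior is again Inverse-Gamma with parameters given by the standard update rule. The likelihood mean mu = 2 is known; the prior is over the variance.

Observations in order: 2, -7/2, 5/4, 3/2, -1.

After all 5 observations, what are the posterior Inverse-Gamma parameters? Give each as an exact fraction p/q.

obs 1: x=2 → posterior Inverse-Gamma(6, 9/4)
obs 2: x=-7/2 → posterior Inverse-Gamma(13/2, 139/8)
obs 3: x=5/4 → posterior Inverse-Gamma(7, 565/32)
obs 4: x=3/2 → posterior Inverse-Gamma(15/2, 569/32)
obs 5: x=-1 → posterior Inverse-Gamma(8, 713/32)

alpha=8, beta=713/32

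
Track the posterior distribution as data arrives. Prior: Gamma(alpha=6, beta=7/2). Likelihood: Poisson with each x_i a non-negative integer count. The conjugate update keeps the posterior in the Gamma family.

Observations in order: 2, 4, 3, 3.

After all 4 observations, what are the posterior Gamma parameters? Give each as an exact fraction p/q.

alpha=18, beta=15/2

obs 1: x=2 → posterior Gamma(8, 9/2)
obs 2: x=4 → posterior Gamma(12, 11/2)
obs 3: x=3 → posterior Gamma(15, 13/2)
obs 4: x=3 → posterior Gamma(18, 15/2)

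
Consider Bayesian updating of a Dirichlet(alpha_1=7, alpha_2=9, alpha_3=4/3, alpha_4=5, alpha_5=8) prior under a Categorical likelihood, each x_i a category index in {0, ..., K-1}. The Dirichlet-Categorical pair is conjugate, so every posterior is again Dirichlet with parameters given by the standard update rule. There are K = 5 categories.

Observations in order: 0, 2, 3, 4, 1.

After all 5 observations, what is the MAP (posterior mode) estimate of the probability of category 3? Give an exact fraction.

obs 1: x=0 → posterior Dirichlet(8, 9, 4/3, 5, 8)
obs 2: x=2 → posterior Dirichlet(8, 9, 7/3, 5, 8)
obs 3: x=3 → posterior Dirichlet(8, 9, 7/3, 6, 8)
obs 4: x=4 → posterior Dirichlet(8, 9, 7/3, 6, 9)
obs 5: x=1 → posterior Dirichlet(8, 10, 7/3, 6, 9)

15/91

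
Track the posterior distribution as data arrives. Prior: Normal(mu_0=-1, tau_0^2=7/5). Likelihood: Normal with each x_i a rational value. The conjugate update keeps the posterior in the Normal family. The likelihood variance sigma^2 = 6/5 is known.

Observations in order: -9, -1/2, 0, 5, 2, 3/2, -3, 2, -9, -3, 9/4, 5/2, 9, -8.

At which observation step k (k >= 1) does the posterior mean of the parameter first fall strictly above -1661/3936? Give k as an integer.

k = 6

obs 1: x=-9 → posterior Normal(-69/13, 42/65)
obs 2: x=-1/2 → posterior Normal(-29/8, 21/50)
obs 3: x=0 → posterior Normal(-145/54, 14/45)
obs 4: x=5 → posterior Normal(-75/68, 21/85)
obs 5: x=2 → posterior Normal(-47/82, 42/205)
obs 6: x=3/2 → posterior Normal(-13/48, 7/40)
obs 7: x=-3 → posterior Normal(-34/55, 42/275)
obs 8: x=2 → posterior Normal(-10/31, 21/155)
obs 9: x=-9 → posterior Normal(-83/69, 14/115)
obs 10: x=-3 → posterior Normal(-26/19, 21/190)
obs 11: x=9/4 → posterior Normal(-353/332, 42/415)
obs 12: x=5/2 → posterior Normal(-283/360, 7/75)
obs 13: x=9 → posterior Normal(-31/388, 42/485)
obs 14: x=-8 → posterior Normal(-255/416, 21/260)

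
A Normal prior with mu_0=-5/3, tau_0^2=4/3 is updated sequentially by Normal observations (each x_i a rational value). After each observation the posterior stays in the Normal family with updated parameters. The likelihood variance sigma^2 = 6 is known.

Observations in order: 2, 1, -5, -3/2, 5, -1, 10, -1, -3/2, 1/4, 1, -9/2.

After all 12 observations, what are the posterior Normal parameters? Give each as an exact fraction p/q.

mu_0=-1/6, tau_0^2=4/11

obs 1: x=2 → posterior Normal(-1, 12/11)
obs 2: x=1 → posterior Normal(-9/13, 12/13)
obs 3: x=-5 → posterior Normal(-19/15, 4/5)
obs 4: x=-3/2 → posterior Normal(-22/17, 12/17)
obs 5: x=5 → posterior Normal(-12/19, 12/19)
obs 6: x=-1 → posterior Normal(-2/3, 4/7)
obs 7: x=10 → posterior Normal(6/23, 12/23)
obs 8: x=-1 → posterior Normal(4/25, 12/25)
obs 9: x=-3/2 → posterior Normal(1/27, 4/9)
obs 10: x=1/4 → posterior Normal(3/58, 12/29)
obs 11: x=1 → posterior Normal(7/62, 12/31)
obs 12: x=-9/2 → posterior Normal(-1/6, 4/11)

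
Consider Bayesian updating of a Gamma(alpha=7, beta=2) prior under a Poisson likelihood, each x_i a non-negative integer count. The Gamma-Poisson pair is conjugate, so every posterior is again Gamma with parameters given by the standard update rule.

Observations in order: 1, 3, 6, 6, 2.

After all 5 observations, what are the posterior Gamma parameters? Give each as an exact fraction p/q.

obs 1: x=1 → posterior Gamma(8, 3)
obs 2: x=3 → posterior Gamma(11, 4)
obs 3: x=6 → posterior Gamma(17, 5)
obs 4: x=6 → posterior Gamma(23, 6)
obs 5: x=2 → posterior Gamma(25, 7)

alpha=25, beta=7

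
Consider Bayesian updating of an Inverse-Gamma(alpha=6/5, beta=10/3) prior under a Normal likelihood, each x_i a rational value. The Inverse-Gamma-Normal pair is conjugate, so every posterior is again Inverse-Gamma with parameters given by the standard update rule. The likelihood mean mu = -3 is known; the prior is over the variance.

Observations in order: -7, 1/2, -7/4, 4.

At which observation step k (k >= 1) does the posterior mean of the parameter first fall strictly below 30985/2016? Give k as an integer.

k = 2

obs 1: x=-7 → posterior Inverse-Gamma(17/10, 34/3)
obs 2: x=1/2 → posterior Inverse-Gamma(11/5, 419/24)
obs 3: x=-7/4 → posterior Inverse-Gamma(27/10, 1751/96)
obs 4: x=4 → posterior Inverse-Gamma(16/5, 4103/96)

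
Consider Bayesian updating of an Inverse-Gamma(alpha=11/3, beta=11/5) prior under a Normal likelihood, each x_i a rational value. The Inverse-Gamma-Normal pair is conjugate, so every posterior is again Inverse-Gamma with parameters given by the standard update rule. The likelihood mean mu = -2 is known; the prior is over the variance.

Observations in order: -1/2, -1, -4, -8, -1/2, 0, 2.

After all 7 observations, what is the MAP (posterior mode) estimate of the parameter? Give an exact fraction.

obs 1: x=-1/2 → posterior Inverse-Gamma(25/6, 133/40)
obs 2: x=-1 → posterior Inverse-Gamma(14/3, 153/40)
obs 3: x=-4 → posterior Inverse-Gamma(31/6, 233/40)
obs 4: x=-8 → posterior Inverse-Gamma(17/3, 953/40)
obs 5: x=-1/2 → posterior Inverse-Gamma(37/6, 499/20)
obs 6: x=0 → posterior Inverse-Gamma(20/3, 539/20)
obs 7: x=2 → posterior Inverse-Gamma(43/6, 699/20)

2097/490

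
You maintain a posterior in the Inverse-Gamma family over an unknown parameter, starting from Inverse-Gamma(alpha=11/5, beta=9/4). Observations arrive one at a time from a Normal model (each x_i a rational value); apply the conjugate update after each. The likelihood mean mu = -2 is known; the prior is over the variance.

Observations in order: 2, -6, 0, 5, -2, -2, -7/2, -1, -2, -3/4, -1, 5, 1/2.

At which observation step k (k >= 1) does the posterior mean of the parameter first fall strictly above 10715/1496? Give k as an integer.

obs 1: x=2 → posterior Inverse-Gamma(27/10, 41/4)
obs 2: x=-6 → posterior Inverse-Gamma(16/5, 73/4)
obs 3: x=0 → posterior Inverse-Gamma(37/10, 81/4)
obs 4: x=5 → posterior Inverse-Gamma(21/5, 179/4)
obs 5: x=-2 → posterior Inverse-Gamma(47/10, 179/4)
obs 6: x=-2 → posterior Inverse-Gamma(26/5, 179/4)
obs 7: x=-7/2 → posterior Inverse-Gamma(57/10, 367/8)
obs 8: x=-1 → posterior Inverse-Gamma(31/5, 371/8)
obs 9: x=-2 → posterior Inverse-Gamma(67/10, 371/8)
obs 10: x=-3/4 → posterior Inverse-Gamma(36/5, 1509/32)
obs 11: x=-1 → posterior Inverse-Gamma(77/10, 1525/32)
obs 12: x=5 → posterior Inverse-Gamma(41/5, 2309/32)
obs 13: x=1/2 → posterior Inverse-Gamma(87/10, 2409/32)

k = 2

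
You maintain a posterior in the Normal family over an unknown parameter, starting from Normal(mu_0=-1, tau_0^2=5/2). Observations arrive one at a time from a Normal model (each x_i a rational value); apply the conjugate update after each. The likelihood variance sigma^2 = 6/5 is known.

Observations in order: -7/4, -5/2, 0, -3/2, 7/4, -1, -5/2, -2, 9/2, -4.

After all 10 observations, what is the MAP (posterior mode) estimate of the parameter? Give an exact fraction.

-237/262

obs 1: x=-7/4 → posterior Normal(-223/148, 30/37)
obs 2: x=-5/2 → posterior Normal(-473/248, 15/31)
obs 3: x=0 → posterior Normal(-473/348, 10/29)
obs 4: x=-3/2 → posterior Normal(-89/64, 15/56)
obs 5: x=7/4 → posterior Normal(-112/137, 30/137)
obs 6: x=-1 → posterior Normal(-137/162, 5/27)
obs 7: x=-5/2 → posterior Normal(-399/374, 30/187)
obs 8: x=-2 → posterior Normal(-499/424, 15/106)
obs 9: x=9/2 → posterior Normal(-137/237, 10/79)
obs 10: x=-4 → posterior Normal(-237/262, 15/131)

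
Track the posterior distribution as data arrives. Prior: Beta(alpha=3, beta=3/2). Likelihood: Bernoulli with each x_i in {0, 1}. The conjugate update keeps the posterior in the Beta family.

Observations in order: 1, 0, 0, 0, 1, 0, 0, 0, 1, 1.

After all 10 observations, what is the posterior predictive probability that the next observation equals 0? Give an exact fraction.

15/29

obs 1: x=1 → posterior Beta(4, 3/2)
obs 2: x=0 → posterior Beta(4, 5/2)
obs 3: x=0 → posterior Beta(4, 7/2)
obs 4: x=0 → posterior Beta(4, 9/2)
obs 5: x=1 → posterior Beta(5, 9/2)
obs 6: x=0 → posterior Beta(5, 11/2)
obs 7: x=0 → posterior Beta(5, 13/2)
obs 8: x=0 → posterior Beta(5, 15/2)
obs 9: x=1 → posterior Beta(6, 15/2)
obs 10: x=1 → posterior Beta(7, 15/2)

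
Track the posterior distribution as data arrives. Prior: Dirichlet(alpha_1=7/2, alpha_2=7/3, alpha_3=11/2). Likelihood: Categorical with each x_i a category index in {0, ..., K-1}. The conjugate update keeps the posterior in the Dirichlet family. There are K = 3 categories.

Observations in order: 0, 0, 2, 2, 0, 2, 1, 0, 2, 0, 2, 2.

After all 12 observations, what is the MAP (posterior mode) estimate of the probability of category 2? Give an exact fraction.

63/122

obs 1: x=0 → posterior Dirichlet(9/2, 7/3, 11/2)
obs 2: x=0 → posterior Dirichlet(11/2, 7/3, 11/2)
obs 3: x=2 → posterior Dirichlet(11/2, 7/3, 13/2)
obs 4: x=2 → posterior Dirichlet(11/2, 7/3, 15/2)
obs 5: x=0 → posterior Dirichlet(13/2, 7/3, 15/2)
obs 6: x=2 → posterior Dirichlet(13/2, 7/3, 17/2)
obs 7: x=1 → posterior Dirichlet(13/2, 10/3, 17/2)
obs 8: x=0 → posterior Dirichlet(15/2, 10/3, 17/2)
obs 9: x=2 → posterior Dirichlet(15/2, 10/3, 19/2)
obs 10: x=0 → posterior Dirichlet(17/2, 10/3, 19/2)
obs 11: x=2 → posterior Dirichlet(17/2, 10/3, 21/2)
obs 12: x=2 → posterior Dirichlet(17/2, 10/3, 23/2)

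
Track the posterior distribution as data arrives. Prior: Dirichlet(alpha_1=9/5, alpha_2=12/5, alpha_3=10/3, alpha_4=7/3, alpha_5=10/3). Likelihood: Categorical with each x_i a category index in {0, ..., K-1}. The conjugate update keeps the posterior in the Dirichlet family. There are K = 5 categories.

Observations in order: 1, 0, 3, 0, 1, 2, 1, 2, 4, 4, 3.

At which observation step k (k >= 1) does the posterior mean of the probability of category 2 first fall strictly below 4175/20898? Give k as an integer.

k = 4

obs 1: x=1 → posterior Dirichlet(9/5, 17/5, 10/3, 7/3, 10/3)
obs 2: x=0 → posterior Dirichlet(14/5, 17/5, 10/3, 7/3, 10/3)
obs 3: x=3 → posterior Dirichlet(14/5, 17/5, 10/3, 10/3, 10/3)
obs 4: x=0 → posterior Dirichlet(19/5, 17/5, 10/3, 10/3, 10/3)
obs 5: x=1 → posterior Dirichlet(19/5, 22/5, 10/3, 10/3, 10/3)
obs 6: x=2 → posterior Dirichlet(19/5, 22/5, 13/3, 10/3, 10/3)
obs 7: x=1 → posterior Dirichlet(19/5, 27/5, 13/3, 10/3, 10/3)
obs 8: x=2 → posterior Dirichlet(19/5, 27/5, 16/3, 10/3, 10/3)
obs 9: x=4 → posterior Dirichlet(19/5, 27/5, 16/3, 10/3, 13/3)
obs 10: x=4 → posterior Dirichlet(19/5, 27/5, 16/3, 10/3, 16/3)
obs 11: x=3 → posterior Dirichlet(19/5, 27/5, 16/3, 13/3, 16/3)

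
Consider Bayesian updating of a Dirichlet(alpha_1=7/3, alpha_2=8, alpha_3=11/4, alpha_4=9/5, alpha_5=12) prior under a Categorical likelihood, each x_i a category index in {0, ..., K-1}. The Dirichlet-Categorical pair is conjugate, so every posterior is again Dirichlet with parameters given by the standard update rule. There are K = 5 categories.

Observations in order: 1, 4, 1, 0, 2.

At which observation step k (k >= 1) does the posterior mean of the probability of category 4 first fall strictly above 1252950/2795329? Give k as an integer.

k = 2

obs 1: x=1 → posterior Dirichlet(7/3, 9, 11/4, 9/5, 12)
obs 2: x=4 → posterior Dirichlet(7/3, 9, 11/4, 9/5, 13)
obs 3: x=1 → posterior Dirichlet(7/3, 10, 11/4, 9/5, 13)
obs 4: x=0 → posterior Dirichlet(10/3, 10, 11/4, 9/5, 13)
obs 5: x=2 → posterior Dirichlet(10/3, 10, 15/4, 9/5, 13)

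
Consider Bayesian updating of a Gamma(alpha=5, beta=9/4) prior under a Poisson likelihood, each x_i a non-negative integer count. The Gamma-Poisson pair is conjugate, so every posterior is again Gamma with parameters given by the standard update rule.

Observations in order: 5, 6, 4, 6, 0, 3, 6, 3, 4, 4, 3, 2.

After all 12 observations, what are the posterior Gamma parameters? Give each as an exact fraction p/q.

obs 1: x=5 → posterior Gamma(10, 13/4)
obs 2: x=6 → posterior Gamma(16, 17/4)
obs 3: x=4 → posterior Gamma(20, 21/4)
obs 4: x=6 → posterior Gamma(26, 25/4)
obs 5: x=0 → posterior Gamma(26, 29/4)
obs 6: x=3 → posterior Gamma(29, 33/4)
obs 7: x=6 → posterior Gamma(35, 37/4)
obs 8: x=3 → posterior Gamma(38, 41/4)
obs 9: x=4 → posterior Gamma(42, 45/4)
obs 10: x=4 → posterior Gamma(46, 49/4)
obs 11: x=3 → posterior Gamma(49, 53/4)
obs 12: x=2 → posterior Gamma(51, 57/4)

alpha=51, beta=57/4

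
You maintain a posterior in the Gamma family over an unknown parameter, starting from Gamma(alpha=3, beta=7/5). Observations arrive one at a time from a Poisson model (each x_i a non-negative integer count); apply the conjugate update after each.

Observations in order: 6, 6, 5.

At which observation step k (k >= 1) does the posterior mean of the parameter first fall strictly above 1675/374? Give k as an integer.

k = 3

obs 1: x=6 → posterior Gamma(9, 12/5)
obs 2: x=6 → posterior Gamma(15, 17/5)
obs 3: x=5 → posterior Gamma(20, 22/5)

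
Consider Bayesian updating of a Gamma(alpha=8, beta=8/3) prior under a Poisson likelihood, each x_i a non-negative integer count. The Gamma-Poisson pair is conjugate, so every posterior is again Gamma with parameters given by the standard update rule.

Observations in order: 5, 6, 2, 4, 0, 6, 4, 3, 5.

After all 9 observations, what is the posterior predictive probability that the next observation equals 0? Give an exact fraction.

2482709505775115529910763430909619663680132362060248851776123046875/85250052383067555807547098002169447467010533071155980389296291971072

obs 1: x=5 → posterior Gamma(13, 11/3)
obs 2: x=6 → posterior Gamma(19, 14/3)
obs 3: x=2 → posterior Gamma(21, 17/3)
obs 4: x=4 → posterior Gamma(25, 20/3)
obs 5: x=0 → posterior Gamma(25, 23/3)
obs 6: x=6 → posterior Gamma(31, 26/3)
obs 7: x=4 → posterior Gamma(35, 29/3)
obs 8: x=3 → posterior Gamma(38, 32/3)
obs 9: x=5 → posterior Gamma(43, 35/3)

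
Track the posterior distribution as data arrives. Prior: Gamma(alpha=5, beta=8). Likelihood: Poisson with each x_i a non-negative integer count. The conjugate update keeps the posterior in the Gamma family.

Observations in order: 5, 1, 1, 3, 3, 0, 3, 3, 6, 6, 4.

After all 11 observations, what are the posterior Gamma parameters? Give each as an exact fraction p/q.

obs 1: x=5 → posterior Gamma(10, 9)
obs 2: x=1 → posterior Gamma(11, 10)
obs 3: x=1 → posterior Gamma(12, 11)
obs 4: x=3 → posterior Gamma(15, 12)
obs 5: x=3 → posterior Gamma(18, 13)
obs 6: x=0 → posterior Gamma(18, 14)
obs 7: x=3 → posterior Gamma(21, 15)
obs 8: x=3 → posterior Gamma(24, 16)
obs 9: x=6 → posterior Gamma(30, 17)
obs 10: x=6 → posterior Gamma(36, 18)
obs 11: x=4 → posterior Gamma(40, 19)

alpha=40, beta=19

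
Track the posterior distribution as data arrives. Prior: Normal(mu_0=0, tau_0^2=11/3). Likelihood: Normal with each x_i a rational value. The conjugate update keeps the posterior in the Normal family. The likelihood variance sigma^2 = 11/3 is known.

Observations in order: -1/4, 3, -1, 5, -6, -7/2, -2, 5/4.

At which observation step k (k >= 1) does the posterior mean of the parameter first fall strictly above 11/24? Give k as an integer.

k = 2

obs 1: x=-1/4 → posterior Normal(-1/8, 11/6)
obs 2: x=3 → posterior Normal(11/12, 11/9)
obs 3: x=-1 → posterior Normal(7/16, 11/12)
obs 4: x=5 → posterior Normal(27/20, 11/15)
obs 5: x=-6 → posterior Normal(1/8, 11/18)
obs 6: x=-7/2 → posterior Normal(-11/28, 11/21)
obs 7: x=-2 → posterior Normal(-19/32, 11/24)
obs 8: x=5/4 → posterior Normal(-7/18, 11/27)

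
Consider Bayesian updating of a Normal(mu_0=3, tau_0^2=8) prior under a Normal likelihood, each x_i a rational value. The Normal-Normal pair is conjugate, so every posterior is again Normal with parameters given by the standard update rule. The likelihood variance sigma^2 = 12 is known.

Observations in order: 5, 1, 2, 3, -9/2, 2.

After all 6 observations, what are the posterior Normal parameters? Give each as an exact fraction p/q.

obs 1: x=5 → posterior Normal(19/5, 24/5)
obs 2: x=1 → posterior Normal(3, 24/7)
obs 3: x=2 → posterior Normal(25/9, 8/3)
obs 4: x=3 → posterior Normal(31/11, 24/11)
obs 5: x=-9/2 → posterior Normal(22/13, 24/13)
obs 6: x=2 → posterior Normal(26/15, 8/5)

mu_0=26/15, tau_0^2=8/5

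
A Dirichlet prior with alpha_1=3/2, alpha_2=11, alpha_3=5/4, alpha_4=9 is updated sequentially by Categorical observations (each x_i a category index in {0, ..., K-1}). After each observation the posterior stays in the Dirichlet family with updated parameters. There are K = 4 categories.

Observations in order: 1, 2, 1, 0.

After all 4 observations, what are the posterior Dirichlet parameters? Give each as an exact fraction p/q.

obs 1: x=1 → posterior Dirichlet(3/2, 12, 5/4, 9)
obs 2: x=2 → posterior Dirichlet(3/2, 12, 9/4, 9)
obs 3: x=1 → posterior Dirichlet(3/2, 13, 9/4, 9)
obs 4: x=0 → posterior Dirichlet(5/2, 13, 9/4, 9)

alpha_1=5/2, alpha_2=13, alpha_3=9/4, alpha_4=9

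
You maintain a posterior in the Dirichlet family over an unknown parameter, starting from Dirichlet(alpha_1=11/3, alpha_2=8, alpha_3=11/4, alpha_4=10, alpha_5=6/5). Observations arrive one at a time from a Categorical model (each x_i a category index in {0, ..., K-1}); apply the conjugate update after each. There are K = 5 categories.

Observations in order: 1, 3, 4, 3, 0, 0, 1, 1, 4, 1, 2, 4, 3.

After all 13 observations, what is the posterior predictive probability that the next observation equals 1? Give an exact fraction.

obs 1: x=1 → posterior Dirichlet(11/3, 9, 11/4, 10, 6/5)
obs 2: x=3 → posterior Dirichlet(11/3, 9, 11/4, 11, 6/5)
obs 3: x=4 → posterior Dirichlet(11/3, 9, 11/4, 11, 11/5)
obs 4: x=3 → posterior Dirichlet(11/3, 9, 11/4, 12, 11/5)
obs 5: x=0 → posterior Dirichlet(14/3, 9, 11/4, 12, 11/5)
obs 6: x=0 → posterior Dirichlet(17/3, 9, 11/4, 12, 11/5)
obs 7: x=1 → posterior Dirichlet(17/3, 10, 11/4, 12, 11/5)
obs 8: x=1 → posterior Dirichlet(17/3, 11, 11/4, 12, 11/5)
obs 9: x=4 → posterior Dirichlet(17/3, 11, 11/4, 12, 16/5)
obs 10: x=1 → posterior Dirichlet(17/3, 12, 11/4, 12, 16/5)
obs 11: x=2 → posterior Dirichlet(17/3, 12, 15/4, 12, 16/5)
obs 12: x=4 → posterior Dirichlet(17/3, 12, 15/4, 12, 21/5)
obs 13: x=3 → posterior Dirichlet(17/3, 12, 15/4, 13, 21/5)

720/2317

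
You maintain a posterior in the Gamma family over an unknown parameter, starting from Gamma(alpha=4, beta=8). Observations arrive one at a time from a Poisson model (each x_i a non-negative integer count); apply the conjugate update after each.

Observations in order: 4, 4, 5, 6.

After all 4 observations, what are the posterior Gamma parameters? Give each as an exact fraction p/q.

obs 1: x=4 → posterior Gamma(8, 9)
obs 2: x=4 → posterior Gamma(12, 10)
obs 3: x=5 → posterior Gamma(17, 11)
obs 4: x=6 → posterior Gamma(23, 12)

alpha=23, beta=12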